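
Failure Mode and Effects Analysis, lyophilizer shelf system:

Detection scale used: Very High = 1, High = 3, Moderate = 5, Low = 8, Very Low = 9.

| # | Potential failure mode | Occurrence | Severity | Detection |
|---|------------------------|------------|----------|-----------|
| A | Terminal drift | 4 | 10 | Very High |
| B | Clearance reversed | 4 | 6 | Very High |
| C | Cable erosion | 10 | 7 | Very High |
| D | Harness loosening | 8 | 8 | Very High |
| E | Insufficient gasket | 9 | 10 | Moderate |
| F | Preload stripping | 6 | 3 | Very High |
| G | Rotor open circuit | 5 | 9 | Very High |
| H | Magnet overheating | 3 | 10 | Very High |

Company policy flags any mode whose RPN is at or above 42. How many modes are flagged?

4

RPN = Severity × Occurrence × Detection:
  A: 10 × 4 × 1 = 40
  B: 6 × 4 × 1 = 24
  C: 7 × 10 × 1 = 70
  D: 8 × 8 × 1 = 64
  E: 10 × 9 × 5 = 450
  F: 3 × 6 × 1 = 18
  G: 9 × 5 × 1 = 45
  H: 10 × 3 × 1 = 30
Modes with RPN ≥ 42: C (70), D (64), E (450), G (45) → 4.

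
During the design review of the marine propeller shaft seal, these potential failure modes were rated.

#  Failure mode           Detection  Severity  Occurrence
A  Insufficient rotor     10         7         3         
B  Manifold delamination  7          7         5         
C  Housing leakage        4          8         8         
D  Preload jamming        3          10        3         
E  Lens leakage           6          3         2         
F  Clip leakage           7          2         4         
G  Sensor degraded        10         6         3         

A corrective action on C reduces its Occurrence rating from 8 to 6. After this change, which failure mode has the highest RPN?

RPN = Severity × Occurrence × Detection:
  A: 7 × 3 × 10 = 210
  B: 7 × 5 × 7 = 245
  C: 8 × 8 × 4 = 256
  D: 10 × 3 × 3 = 90
  E: 3 × 2 × 6 = 36
  F: 2 × 4 × 7 = 56
  G: 6 × 3 × 10 = 180
After action: C → 8 × 6 × 4 = 192.
Revised RPNs: B=245, A=210, C=192, G=180, D=90, F=56, E=36.
Highest is now B (245).

B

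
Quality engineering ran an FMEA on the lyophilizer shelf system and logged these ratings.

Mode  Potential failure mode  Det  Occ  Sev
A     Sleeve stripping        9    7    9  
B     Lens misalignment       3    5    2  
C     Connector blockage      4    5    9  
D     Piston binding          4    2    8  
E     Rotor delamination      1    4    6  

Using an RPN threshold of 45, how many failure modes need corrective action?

RPN = Severity × Occurrence × Detection:
  A: 9 × 7 × 9 = 567
  B: 2 × 5 × 3 = 30
  C: 9 × 5 × 4 = 180
  D: 8 × 2 × 4 = 64
  E: 6 × 4 × 1 = 24
Modes with RPN ≥ 45: A (567), C (180), D (64) → 3.

3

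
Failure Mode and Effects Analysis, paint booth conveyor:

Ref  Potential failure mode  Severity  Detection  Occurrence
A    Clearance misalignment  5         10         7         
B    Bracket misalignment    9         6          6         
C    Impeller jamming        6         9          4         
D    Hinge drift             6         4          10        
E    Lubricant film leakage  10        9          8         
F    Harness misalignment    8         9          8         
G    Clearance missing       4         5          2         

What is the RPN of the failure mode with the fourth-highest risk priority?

RPN = Severity × Occurrence × Detection:
  A: 5 × 7 × 10 = 350
  B: 9 × 6 × 6 = 324
  C: 6 × 4 × 9 = 216
  D: 6 × 10 × 4 = 240
  E: 10 × 8 × 9 = 720
  F: 8 × 8 × 9 = 576
  G: 4 × 2 × 5 = 40
Sorted descending: 720, 576, 350, 324, 240, 216, 40.
The fourth-highest RPN is 324 (B).

324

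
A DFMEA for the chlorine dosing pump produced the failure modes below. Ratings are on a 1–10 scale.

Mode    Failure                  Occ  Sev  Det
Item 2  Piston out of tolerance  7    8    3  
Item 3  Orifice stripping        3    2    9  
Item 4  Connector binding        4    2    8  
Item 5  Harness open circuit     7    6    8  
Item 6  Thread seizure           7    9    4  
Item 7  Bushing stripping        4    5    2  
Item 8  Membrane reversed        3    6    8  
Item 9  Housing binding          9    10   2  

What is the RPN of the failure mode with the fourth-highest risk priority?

168

RPN = Severity × Occurrence × Detection:
  Item 2: 8 × 7 × 3 = 168
  Item 3: 2 × 3 × 9 = 54
  Item 4: 2 × 4 × 8 = 64
  Item 5: 6 × 7 × 8 = 336
  Item 6: 9 × 7 × 4 = 252
  Item 7: 5 × 4 × 2 = 40
  Item 8: 6 × 3 × 8 = 144
  Item 9: 10 × 9 × 2 = 180
Sorted descending: 336, 252, 180, 168, 144, 64, 54, 40.
The fourth-highest RPN is 168 (Item 2).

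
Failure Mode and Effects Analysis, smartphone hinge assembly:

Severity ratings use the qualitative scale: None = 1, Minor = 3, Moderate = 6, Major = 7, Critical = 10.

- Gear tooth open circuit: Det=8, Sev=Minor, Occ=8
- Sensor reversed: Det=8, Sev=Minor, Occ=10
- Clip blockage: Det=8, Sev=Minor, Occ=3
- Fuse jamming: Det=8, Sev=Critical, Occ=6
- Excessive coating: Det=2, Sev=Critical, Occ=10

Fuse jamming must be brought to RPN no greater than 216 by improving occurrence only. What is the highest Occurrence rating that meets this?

Fuse jamming: S=10, O=6, D=8 → current RPN = 480.
Fixed product = 80. Need 80 × O ≤ 216, so O ≤ 216/80 = 2.70.
Maximum integer Occurrence rating = 2 (gives RPN 160; O=3 would give 240 > 216).

2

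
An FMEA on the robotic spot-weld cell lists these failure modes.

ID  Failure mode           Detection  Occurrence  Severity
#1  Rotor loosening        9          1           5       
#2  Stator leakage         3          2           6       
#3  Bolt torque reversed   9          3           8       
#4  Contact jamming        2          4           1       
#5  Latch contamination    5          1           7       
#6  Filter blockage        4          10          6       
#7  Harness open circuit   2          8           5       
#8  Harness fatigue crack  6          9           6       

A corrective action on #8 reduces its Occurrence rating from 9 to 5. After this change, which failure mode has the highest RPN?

#6

RPN = Severity × Occurrence × Detection:
  #1: 5 × 1 × 9 = 45
  #2: 6 × 2 × 3 = 36
  #3: 8 × 3 × 9 = 216
  #4: 1 × 4 × 2 = 8
  #5: 7 × 1 × 5 = 35
  #6: 6 × 10 × 4 = 240
  #7: 5 × 8 × 2 = 80
  #8: 6 × 9 × 6 = 324
After action: #8 → 6 × 5 × 6 = 180.
Revised RPNs: #6=240, #3=216, #8=180, #7=80, #1=45, #2=36, #5=35, #4=8.
Highest is now #6 (240).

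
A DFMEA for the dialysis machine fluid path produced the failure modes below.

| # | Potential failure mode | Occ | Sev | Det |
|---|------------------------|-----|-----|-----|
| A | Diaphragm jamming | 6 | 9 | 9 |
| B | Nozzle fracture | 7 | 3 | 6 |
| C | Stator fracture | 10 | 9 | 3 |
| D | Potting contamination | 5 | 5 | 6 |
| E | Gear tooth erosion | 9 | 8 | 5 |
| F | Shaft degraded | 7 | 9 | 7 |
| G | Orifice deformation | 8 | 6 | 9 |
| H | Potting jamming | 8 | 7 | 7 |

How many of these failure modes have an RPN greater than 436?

2

RPN = Severity × Occurrence × Detection:
  A: 9 × 6 × 9 = 486
  B: 3 × 7 × 6 = 126
  C: 9 × 10 × 3 = 270
  D: 5 × 5 × 6 = 150
  E: 8 × 9 × 5 = 360
  F: 9 × 7 × 7 = 441
  G: 6 × 8 × 9 = 432
  H: 7 × 8 × 7 = 392
Modes with RPN > 436: A (486), F (441) → 2.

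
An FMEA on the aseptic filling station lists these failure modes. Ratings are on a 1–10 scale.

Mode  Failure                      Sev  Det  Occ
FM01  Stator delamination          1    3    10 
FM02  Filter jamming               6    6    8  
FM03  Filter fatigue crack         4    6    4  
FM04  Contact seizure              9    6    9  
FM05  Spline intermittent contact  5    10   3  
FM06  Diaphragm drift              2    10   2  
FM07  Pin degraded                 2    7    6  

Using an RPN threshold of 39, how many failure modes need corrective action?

RPN = Severity × Occurrence × Detection:
  FM01: 1 × 10 × 3 = 30
  FM02: 6 × 8 × 6 = 288
  FM03: 4 × 4 × 6 = 96
  FM04: 9 × 9 × 6 = 486
  FM05: 5 × 3 × 10 = 150
  FM06: 2 × 2 × 10 = 40
  FM07: 2 × 6 × 7 = 84
Modes with RPN ≥ 39: FM02 (288), FM03 (96), FM04 (486), FM05 (150), FM06 (40), FM07 (84) → 6.

6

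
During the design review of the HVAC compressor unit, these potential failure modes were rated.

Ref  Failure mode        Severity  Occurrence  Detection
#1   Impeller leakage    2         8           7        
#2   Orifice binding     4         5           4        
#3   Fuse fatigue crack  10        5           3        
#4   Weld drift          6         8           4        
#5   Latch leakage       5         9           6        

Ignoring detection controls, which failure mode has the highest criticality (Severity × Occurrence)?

Criticality = Severity × Occurrence:
  #1: 2 × 8 = 16
  #2: 4 × 5 = 20
  #3: 10 × 5 = 50
  #4: 6 × 8 = 48
  #5: 5 × 9 = 45
Highest criticality is 50 → #3.

#3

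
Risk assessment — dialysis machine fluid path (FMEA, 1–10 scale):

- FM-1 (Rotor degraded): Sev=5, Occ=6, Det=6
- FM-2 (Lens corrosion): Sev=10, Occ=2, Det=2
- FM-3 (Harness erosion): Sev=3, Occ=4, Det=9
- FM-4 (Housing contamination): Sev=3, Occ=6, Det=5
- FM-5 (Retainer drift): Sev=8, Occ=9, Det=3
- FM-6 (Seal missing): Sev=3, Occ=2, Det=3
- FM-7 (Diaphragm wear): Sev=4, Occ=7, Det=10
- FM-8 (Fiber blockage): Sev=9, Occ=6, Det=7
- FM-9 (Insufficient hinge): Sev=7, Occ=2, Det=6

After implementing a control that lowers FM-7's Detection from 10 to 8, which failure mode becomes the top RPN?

FM-8

RPN = Severity × Occurrence × Detection:
  FM-1: 5 × 6 × 6 = 180
  FM-2: 10 × 2 × 2 = 40
  FM-3: 3 × 4 × 9 = 108
  FM-4: 3 × 6 × 5 = 90
  FM-5: 8 × 9 × 3 = 216
  FM-6: 3 × 2 × 3 = 18
  FM-7: 4 × 7 × 10 = 280
  FM-8: 9 × 6 × 7 = 378
  FM-9: 7 × 2 × 6 = 84
After action: FM-7 → 4 × 7 × 8 = 224.
Revised RPNs: FM-8=378, FM-7=224, FM-5=216, FM-1=180, FM-3=108, FM-4=90, FM-9=84, FM-2=40, FM-6=18.
Highest is now FM-8 (378).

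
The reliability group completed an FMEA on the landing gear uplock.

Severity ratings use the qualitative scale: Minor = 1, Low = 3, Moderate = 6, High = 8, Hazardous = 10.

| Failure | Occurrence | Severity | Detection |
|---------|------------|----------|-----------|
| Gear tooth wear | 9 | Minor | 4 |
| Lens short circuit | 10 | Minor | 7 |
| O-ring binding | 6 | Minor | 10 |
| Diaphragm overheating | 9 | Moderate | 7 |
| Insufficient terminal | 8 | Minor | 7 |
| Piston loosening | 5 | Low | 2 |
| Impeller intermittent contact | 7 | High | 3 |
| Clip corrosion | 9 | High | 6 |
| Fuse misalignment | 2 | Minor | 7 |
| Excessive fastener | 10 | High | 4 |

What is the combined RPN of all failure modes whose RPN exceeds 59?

RPN = Severity × Occurrence × Detection:
  Gear tooth wear: 1 × 9 × 4 = 36
  Lens short circuit: 1 × 10 × 7 = 70
  O-ring binding: 1 × 6 × 10 = 60
  Diaphragm overheating: 6 × 9 × 7 = 378
  Insufficient terminal: 1 × 8 × 7 = 56
  Piston loosening: 3 × 5 × 2 = 30
  Impeller intermittent contact: 8 × 7 × 3 = 168
  Clip corrosion: 8 × 9 × 6 = 432
  Fuse misalignment: 1 × 2 × 7 = 14
  Excessive fastener: 8 × 10 × 4 = 320
RPN > 59: Lens short circuit (70), O-ring binding (60), Diaphragm overheating (378), Impeller intermittent contact (168), Clip corrosion (432), Excessive fastener (320).
Sum: 70 + 60 + 378 + 168 + 432 + 320 = 1428.

1428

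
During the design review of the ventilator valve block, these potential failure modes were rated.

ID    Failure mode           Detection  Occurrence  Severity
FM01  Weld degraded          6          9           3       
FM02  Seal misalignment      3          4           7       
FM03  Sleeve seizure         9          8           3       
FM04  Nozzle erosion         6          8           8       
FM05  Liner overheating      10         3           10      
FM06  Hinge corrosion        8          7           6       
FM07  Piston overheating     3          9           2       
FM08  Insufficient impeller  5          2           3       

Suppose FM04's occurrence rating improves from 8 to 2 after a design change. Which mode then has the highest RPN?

FM06

RPN = Severity × Occurrence × Detection:
  FM01: 3 × 9 × 6 = 162
  FM02: 7 × 4 × 3 = 84
  FM03: 3 × 8 × 9 = 216
  FM04: 8 × 8 × 6 = 384
  FM05: 10 × 3 × 10 = 300
  FM06: 6 × 7 × 8 = 336
  FM07: 2 × 9 × 3 = 54
  FM08: 3 × 2 × 5 = 30
After action: FM04 → 8 × 2 × 6 = 96.
Revised RPNs: FM06=336, FM05=300, FM03=216, FM01=162, FM04=96, FM02=84, FM07=54, FM08=30.
Highest is now FM06 (336).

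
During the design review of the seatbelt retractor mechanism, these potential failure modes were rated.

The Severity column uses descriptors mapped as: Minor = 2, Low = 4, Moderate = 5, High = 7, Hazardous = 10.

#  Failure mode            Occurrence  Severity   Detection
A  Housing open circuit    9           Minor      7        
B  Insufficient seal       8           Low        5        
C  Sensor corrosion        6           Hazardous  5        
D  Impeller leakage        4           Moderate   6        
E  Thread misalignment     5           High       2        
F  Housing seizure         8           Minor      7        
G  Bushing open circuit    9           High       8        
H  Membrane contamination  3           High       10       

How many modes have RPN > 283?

RPN = Severity × Occurrence × Detection:
  A: 2 × 9 × 7 = 126
  B: 4 × 8 × 5 = 160
  C: 10 × 6 × 5 = 300
  D: 5 × 4 × 6 = 120
  E: 7 × 5 × 2 = 70
  F: 2 × 8 × 7 = 112
  G: 7 × 9 × 8 = 504
  H: 7 × 3 × 10 = 210
Modes with RPN > 283: C (300), G (504) → 2.

2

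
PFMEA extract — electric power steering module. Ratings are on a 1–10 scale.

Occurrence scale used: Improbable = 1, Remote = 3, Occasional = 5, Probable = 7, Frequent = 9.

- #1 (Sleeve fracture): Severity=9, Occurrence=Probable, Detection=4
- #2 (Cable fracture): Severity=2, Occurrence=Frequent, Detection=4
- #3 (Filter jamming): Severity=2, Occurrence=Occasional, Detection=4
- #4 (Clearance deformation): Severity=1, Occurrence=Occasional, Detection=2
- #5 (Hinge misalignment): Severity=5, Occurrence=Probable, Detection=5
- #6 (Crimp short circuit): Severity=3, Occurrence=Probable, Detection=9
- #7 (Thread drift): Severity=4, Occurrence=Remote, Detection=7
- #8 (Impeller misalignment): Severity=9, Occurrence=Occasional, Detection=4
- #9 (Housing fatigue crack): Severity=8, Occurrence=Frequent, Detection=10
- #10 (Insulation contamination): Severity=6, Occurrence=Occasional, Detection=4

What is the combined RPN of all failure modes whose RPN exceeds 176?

1341

RPN = Severity × Occurrence × Detection:
  #1: 9 × 7 × 4 = 252
  #2: 2 × 9 × 4 = 72
  #3: 2 × 5 × 4 = 40
  #4: 1 × 5 × 2 = 10
  #5: 5 × 7 × 5 = 175
  #6: 3 × 7 × 9 = 189
  #7: 4 × 3 × 7 = 84
  #8: 9 × 5 × 4 = 180
  #9: 8 × 9 × 10 = 720
  #10: 6 × 5 × 4 = 120
RPN > 176: #1 (252), #6 (189), #8 (180), #9 (720).
Sum: 252 + 189 + 180 + 720 = 1341.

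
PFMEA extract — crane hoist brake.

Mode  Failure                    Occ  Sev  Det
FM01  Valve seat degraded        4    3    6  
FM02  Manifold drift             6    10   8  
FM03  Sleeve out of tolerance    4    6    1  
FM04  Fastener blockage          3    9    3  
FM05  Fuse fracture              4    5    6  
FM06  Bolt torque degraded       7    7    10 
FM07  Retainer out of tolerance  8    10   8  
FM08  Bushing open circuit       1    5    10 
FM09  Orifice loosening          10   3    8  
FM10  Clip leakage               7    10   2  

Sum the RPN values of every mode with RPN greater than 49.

RPN = Severity × Occurrence × Detection:
  FM01: 3 × 4 × 6 = 72
  FM02: 10 × 6 × 8 = 480
  FM03: 6 × 4 × 1 = 24
  FM04: 9 × 3 × 3 = 81
  FM05: 5 × 4 × 6 = 120
  FM06: 7 × 7 × 10 = 490
  FM07: 10 × 8 × 8 = 640
  FM08: 5 × 1 × 10 = 50
  FM09: 3 × 10 × 8 = 240
  FM10: 10 × 7 × 2 = 140
RPN > 49: FM01 (72), FM02 (480), FM04 (81), FM05 (120), FM06 (490), FM07 (640), FM08 (50), FM09 (240), FM10 (140).
Sum: 72 + 480 + 81 + 120 + 490 + 640 + 50 + 240 + 140 = 2313.

2313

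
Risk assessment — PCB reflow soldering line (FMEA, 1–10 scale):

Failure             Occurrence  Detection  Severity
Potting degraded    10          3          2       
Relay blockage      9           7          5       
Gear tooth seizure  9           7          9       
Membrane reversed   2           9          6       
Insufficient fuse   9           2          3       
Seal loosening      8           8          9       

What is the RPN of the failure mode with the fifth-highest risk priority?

RPN = Severity × Occurrence × Detection:
  Potting degraded: 2 × 10 × 3 = 60
  Relay blockage: 5 × 9 × 7 = 315
  Gear tooth seizure: 9 × 9 × 7 = 567
  Membrane reversed: 6 × 2 × 9 = 108
  Insufficient fuse: 3 × 9 × 2 = 54
  Seal loosening: 9 × 8 × 8 = 576
Sorted descending: 576, 567, 315, 108, 60, 54.
The fifth-highest RPN is 60 (Potting degraded).

60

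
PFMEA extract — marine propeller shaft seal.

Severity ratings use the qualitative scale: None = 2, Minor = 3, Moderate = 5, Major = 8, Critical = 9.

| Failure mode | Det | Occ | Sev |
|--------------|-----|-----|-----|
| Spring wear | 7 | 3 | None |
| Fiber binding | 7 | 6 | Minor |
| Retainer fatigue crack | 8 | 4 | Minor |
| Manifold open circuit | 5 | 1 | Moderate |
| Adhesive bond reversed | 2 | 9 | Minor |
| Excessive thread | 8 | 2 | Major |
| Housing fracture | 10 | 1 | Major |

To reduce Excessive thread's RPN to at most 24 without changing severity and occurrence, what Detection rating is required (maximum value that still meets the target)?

1

Excessive thread: S=8, O=2, D=8 → current RPN = 128.
Fixed product = 16. Need 16 × D ≤ 24, so D ≤ 24/16 = 1.50.
Maximum integer Detection rating = 1 (gives RPN 16; D=2 would give 32 > 24).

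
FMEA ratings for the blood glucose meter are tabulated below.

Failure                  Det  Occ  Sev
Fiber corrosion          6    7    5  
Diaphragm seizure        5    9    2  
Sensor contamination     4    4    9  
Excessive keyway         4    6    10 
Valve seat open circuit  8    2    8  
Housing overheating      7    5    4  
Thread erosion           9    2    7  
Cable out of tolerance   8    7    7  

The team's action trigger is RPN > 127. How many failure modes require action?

RPN = Severity × Occurrence × Detection:
  Fiber corrosion: 5 × 7 × 6 = 210
  Diaphragm seizure: 2 × 9 × 5 = 90
  Sensor contamination: 9 × 4 × 4 = 144
  Excessive keyway: 10 × 6 × 4 = 240
  Valve seat open circuit: 8 × 2 × 8 = 128
  Housing overheating: 4 × 5 × 7 = 140
  Thread erosion: 7 × 2 × 9 = 126
  Cable out of tolerance: 7 × 7 × 8 = 392
Modes with RPN > 127: Fiber corrosion (210), Sensor contamination (144), Excessive keyway (240), Valve seat open circuit (128), Housing overheating (140), Cable out of tolerance (392) → 6.

6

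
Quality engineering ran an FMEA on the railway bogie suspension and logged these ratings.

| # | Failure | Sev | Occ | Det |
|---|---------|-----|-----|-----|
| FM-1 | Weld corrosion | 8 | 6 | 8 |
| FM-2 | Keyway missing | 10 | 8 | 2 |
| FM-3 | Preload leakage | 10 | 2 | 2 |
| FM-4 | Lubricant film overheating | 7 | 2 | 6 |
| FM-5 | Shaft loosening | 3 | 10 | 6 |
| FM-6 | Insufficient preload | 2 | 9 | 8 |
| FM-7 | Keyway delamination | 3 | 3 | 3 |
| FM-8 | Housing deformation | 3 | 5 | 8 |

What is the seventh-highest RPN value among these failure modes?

40

RPN = Severity × Occurrence × Detection:
  FM-1: 8 × 6 × 8 = 384
  FM-2: 10 × 8 × 2 = 160
  FM-3: 10 × 2 × 2 = 40
  FM-4: 7 × 2 × 6 = 84
  FM-5: 3 × 10 × 6 = 180
  FM-6: 2 × 9 × 8 = 144
  FM-7: 3 × 3 × 3 = 27
  FM-8: 3 × 5 × 8 = 120
Sorted descending: 384, 180, 160, 144, 120, 84, 40, 27.
The seventh-highest RPN is 40 (FM-3).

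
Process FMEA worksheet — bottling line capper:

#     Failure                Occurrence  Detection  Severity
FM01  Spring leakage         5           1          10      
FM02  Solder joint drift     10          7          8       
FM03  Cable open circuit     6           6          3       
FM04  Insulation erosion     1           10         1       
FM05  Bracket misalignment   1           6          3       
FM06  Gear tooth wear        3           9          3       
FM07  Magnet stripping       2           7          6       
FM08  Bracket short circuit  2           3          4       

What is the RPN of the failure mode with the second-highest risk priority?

108

RPN = Severity × Occurrence × Detection:
  FM01: 10 × 5 × 1 = 50
  FM02: 8 × 10 × 7 = 560
  FM03: 3 × 6 × 6 = 108
  FM04: 1 × 1 × 10 = 10
  FM05: 3 × 1 × 6 = 18
  FM06: 3 × 3 × 9 = 81
  FM07: 6 × 2 × 7 = 84
  FM08: 4 × 2 × 3 = 24
Sorted descending: 560, 108, 84, 81, 50, 24, 18, 10.
The second-highest RPN is 108 (FM03).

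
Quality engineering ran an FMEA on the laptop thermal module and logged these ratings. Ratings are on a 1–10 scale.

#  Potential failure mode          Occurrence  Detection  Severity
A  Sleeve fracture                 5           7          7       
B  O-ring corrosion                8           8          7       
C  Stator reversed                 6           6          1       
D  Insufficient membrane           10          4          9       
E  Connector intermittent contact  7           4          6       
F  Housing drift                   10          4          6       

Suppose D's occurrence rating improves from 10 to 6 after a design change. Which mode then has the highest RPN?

B

RPN = Severity × Occurrence × Detection:
  A: 7 × 5 × 7 = 245
  B: 7 × 8 × 8 = 448
  C: 1 × 6 × 6 = 36
  D: 9 × 10 × 4 = 360
  E: 6 × 7 × 4 = 168
  F: 6 × 10 × 4 = 240
After action: D → 9 × 6 × 4 = 216.
Revised RPNs: B=448, A=245, F=240, D=216, E=168, C=36.
Highest is now B (448).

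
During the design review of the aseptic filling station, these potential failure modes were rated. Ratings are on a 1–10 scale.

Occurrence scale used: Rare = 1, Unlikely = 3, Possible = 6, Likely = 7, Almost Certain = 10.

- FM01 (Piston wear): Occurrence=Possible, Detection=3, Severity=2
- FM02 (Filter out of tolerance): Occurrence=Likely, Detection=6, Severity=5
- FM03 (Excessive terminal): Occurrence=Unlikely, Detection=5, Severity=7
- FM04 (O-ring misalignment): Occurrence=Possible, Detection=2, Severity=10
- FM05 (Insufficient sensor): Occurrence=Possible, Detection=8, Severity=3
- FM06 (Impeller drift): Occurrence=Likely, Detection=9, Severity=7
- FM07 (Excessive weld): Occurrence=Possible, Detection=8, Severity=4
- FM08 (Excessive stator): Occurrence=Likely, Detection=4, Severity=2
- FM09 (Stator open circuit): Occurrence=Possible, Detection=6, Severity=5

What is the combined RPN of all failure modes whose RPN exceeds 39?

1448

RPN = Severity × Occurrence × Detection:
  FM01: 2 × 6 × 3 = 36
  FM02: 5 × 7 × 6 = 210
  FM03: 7 × 3 × 5 = 105
  FM04: 10 × 6 × 2 = 120
  FM05: 3 × 6 × 8 = 144
  FM06: 7 × 7 × 9 = 441
  FM07: 4 × 6 × 8 = 192
  FM08: 2 × 7 × 4 = 56
  FM09: 5 × 6 × 6 = 180
RPN > 39: FM02 (210), FM03 (105), FM04 (120), FM05 (144), FM06 (441), FM07 (192), FM08 (56), FM09 (180).
Sum: 210 + 105 + 120 + 144 + 441 + 192 + 56 + 180 = 1448.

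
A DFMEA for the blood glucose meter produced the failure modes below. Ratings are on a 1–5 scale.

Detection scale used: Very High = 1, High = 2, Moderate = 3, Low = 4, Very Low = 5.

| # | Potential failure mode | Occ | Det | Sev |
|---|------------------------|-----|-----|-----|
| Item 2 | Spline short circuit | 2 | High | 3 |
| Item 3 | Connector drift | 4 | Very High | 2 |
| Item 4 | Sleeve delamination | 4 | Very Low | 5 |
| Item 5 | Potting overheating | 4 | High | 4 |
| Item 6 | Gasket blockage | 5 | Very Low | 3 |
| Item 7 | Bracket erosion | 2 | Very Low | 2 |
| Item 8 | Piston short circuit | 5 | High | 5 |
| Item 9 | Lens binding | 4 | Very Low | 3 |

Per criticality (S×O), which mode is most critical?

Item 8

Criticality = Severity × Occurrence:
  Item 2: 3 × 2 = 6
  Item 3: 2 × 4 = 8
  Item 4: 5 × 4 = 20
  Item 5: 4 × 4 = 16
  Item 6: 3 × 5 = 15
  Item 7: 2 × 2 = 4
  Item 8: 5 × 5 = 25
  Item 9: 3 × 4 = 12
Highest criticality is 25 → Item 8.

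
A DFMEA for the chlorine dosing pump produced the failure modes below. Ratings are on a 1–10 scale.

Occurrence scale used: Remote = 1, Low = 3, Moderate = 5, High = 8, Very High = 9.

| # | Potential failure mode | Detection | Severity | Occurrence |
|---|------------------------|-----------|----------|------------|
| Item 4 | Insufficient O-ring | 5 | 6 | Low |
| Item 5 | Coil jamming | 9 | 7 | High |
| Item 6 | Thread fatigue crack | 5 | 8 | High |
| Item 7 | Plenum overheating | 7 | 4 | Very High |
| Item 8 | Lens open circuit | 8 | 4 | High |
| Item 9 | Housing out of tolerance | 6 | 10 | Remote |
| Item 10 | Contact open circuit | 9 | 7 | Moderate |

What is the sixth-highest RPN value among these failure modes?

RPN = Severity × Occurrence × Detection:
  Item 4: 6 × 3 × 5 = 90
  Item 5: 7 × 8 × 9 = 504
  Item 6: 8 × 8 × 5 = 320
  Item 7: 4 × 9 × 7 = 252
  Item 8: 4 × 8 × 8 = 256
  Item 9: 10 × 1 × 6 = 60
  Item 10: 7 × 5 × 9 = 315
Sorted descending: 504, 320, 315, 256, 252, 90, 60.
The sixth-highest RPN is 90 (Item 4).

90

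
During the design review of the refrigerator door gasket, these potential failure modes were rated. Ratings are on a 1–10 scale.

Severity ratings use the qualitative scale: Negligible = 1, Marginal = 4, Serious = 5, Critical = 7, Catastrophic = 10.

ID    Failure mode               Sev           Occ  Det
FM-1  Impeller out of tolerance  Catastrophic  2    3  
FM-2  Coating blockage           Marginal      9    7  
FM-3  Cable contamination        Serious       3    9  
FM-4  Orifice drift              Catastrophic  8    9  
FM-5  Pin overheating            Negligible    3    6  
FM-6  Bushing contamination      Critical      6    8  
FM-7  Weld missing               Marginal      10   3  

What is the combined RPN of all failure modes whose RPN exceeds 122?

1443

RPN = Severity × Occurrence × Detection:
  FM-1: 10 × 2 × 3 = 60
  FM-2: 4 × 9 × 7 = 252
  FM-3: 5 × 3 × 9 = 135
  FM-4: 10 × 8 × 9 = 720
  FM-5: 1 × 3 × 6 = 18
  FM-6: 7 × 6 × 8 = 336
  FM-7: 4 × 10 × 3 = 120
RPN > 122: FM-2 (252), FM-3 (135), FM-4 (720), FM-6 (336).
Sum: 252 + 135 + 720 + 336 = 1443.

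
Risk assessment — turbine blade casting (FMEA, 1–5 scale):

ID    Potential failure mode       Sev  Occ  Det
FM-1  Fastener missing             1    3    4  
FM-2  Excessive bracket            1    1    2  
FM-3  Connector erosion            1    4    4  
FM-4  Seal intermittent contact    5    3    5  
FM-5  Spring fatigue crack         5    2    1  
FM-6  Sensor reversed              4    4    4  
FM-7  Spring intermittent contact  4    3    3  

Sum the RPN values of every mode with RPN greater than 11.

203

RPN = Severity × Occurrence × Detection:
  FM-1: 1 × 3 × 4 = 12
  FM-2: 1 × 1 × 2 = 2
  FM-3: 1 × 4 × 4 = 16
  FM-4: 5 × 3 × 5 = 75
  FM-5: 5 × 2 × 1 = 10
  FM-6: 4 × 4 × 4 = 64
  FM-7: 4 × 3 × 3 = 36
RPN > 11: FM-1 (12), FM-3 (16), FM-4 (75), FM-6 (64), FM-7 (36).
Sum: 12 + 16 + 75 + 64 + 36 = 203.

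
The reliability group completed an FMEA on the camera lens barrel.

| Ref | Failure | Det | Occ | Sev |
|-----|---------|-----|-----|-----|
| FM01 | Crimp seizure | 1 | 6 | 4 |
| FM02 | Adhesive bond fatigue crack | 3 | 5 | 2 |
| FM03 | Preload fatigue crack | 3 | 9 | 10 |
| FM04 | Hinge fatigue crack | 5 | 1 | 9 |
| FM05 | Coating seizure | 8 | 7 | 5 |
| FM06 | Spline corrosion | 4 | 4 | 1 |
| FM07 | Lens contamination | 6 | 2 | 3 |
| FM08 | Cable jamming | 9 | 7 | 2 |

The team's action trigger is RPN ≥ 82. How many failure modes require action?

3

RPN = Severity × Occurrence × Detection:
  FM01: 4 × 6 × 1 = 24
  FM02: 2 × 5 × 3 = 30
  FM03: 10 × 9 × 3 = 270
  FM04: 9 × 1 × 5 = 45
  FM05: 5 × 7 × 8 = 280
  FM06: 1 × 4 × 4 = 16
  FM07: 3 × 2 × 6 = 36
  FM08: 2 × 7 × 9 = 126
Modes with RPN ≥ 82: FM03 (270), FM05 (280), FM08 (126) → 3.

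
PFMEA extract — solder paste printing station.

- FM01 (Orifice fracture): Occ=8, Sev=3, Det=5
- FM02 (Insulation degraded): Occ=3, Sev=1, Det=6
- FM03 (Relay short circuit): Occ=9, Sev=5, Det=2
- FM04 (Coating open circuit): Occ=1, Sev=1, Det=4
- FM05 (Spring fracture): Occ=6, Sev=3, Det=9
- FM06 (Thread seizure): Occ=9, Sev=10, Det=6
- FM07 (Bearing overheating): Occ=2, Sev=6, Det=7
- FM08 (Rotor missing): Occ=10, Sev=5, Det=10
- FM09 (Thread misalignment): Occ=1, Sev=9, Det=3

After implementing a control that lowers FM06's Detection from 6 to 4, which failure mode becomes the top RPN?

RPN = Severity × Occurrence × Detection:
  FM01: 3 × 8 × 5 = 120
  FM02: 1 × 3 × 6 = 18
  FM03: 5 × 9 × 2 = 90
  FM04: 1 × 1 × 4 = 4
  FM05: 3 × 6 × 9 = 162
  FM06: 10 × 9 × 6 = 540
  FM07: 6 × 2 × 7 = 84
  FM08: 5 × 10 × 10 = 500
  FM09: 9 × 1 × 3 = 27
After action: FM06 → 10 × 9 × 4 = 360.
Revised RPNs: FM08=500, FM06=360, FM05=162, FM01=120, FM03=90, FM07=84, FM09=27, FM02=18, FM04=4.
Highest is now FM08 (500).

FM08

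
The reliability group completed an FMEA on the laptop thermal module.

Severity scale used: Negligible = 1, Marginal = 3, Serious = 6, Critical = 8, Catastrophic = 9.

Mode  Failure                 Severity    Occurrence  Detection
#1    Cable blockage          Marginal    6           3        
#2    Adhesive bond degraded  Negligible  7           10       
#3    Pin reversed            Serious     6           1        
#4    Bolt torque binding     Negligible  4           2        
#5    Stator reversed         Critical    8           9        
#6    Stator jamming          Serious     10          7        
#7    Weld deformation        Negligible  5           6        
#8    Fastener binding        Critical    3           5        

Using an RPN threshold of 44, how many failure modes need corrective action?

5

RPN = Severity × Occurrence × Detection:
  #1: 3 × 6 × 3 = 54
  #2: 1 × 7 × 10 = 70
  #3: 6 × 6 × 1 = 36
  #4: 1 × 4 × 2 = 8
  #5: 8 × 8 × 9 = 576
  #6: 6 × 10 × 7 = 420
  #7: 1 × 5 × 6 = 30
  #8: 8 × 3 × 5 = 120
Modes with RPN ≥ 44: #1 (54), #2 (70), #5 (576), #6 (420), #8 (120) → 5.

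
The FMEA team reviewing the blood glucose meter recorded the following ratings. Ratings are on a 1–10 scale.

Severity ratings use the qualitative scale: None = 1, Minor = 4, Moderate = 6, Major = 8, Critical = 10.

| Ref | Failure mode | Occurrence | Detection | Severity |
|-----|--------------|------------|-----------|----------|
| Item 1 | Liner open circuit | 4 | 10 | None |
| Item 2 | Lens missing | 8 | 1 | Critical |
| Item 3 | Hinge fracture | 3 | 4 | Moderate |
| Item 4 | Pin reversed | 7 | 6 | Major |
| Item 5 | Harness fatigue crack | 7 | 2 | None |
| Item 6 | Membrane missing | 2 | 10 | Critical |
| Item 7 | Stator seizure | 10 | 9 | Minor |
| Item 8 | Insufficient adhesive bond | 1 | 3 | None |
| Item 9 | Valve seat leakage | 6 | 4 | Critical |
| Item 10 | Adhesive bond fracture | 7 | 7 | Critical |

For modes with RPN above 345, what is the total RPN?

RPN = Severity × Occurrence × Detection:
  Item 1: 1 × 4 × 10 = 40
  Item 2: 10 × 8 × 1 = 80
  Item 3: 6 × 3 × 4 = 72
  Item 4: 8 × 7 × 6 = 336
  Item 5: 1 × 7 × 2 = 14
  Item 6: 10 × 2 × 10 = 200
  Item 7: 4 × 10 × 9 = 360
  Item 8: 1 × 1 × 3 = 3
  Item 9: 10 × 6 × 4 = 240
  Item 10: 10 × 7 × 7 = 490
RPN > 345: Item 7 (360), Item 10 (490).
Sum: 360 + 490 = 850.

850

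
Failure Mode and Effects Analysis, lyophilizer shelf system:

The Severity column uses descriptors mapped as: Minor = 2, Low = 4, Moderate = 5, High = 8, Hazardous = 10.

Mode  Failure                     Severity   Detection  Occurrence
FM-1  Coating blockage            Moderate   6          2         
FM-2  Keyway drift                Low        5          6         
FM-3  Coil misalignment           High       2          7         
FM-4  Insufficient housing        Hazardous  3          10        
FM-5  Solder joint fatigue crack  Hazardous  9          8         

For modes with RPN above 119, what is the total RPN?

1140

RPN = Severity × Occurrence × Detection:
  FM-1: 5 × 2 × 6 = 60
  FM-2: 4 × 6 × 5 = 120
  FM-3: 8 × 7 × 2 = 112
  FM-4: 10 × 10 × 3 = 300
  FM-5: 10 × 8 × 9 = 720
RPN > 119: FM-2 (120), FM-4 (300), FM-5 (720).
Sum: 120 + 300 + 720 = 1140.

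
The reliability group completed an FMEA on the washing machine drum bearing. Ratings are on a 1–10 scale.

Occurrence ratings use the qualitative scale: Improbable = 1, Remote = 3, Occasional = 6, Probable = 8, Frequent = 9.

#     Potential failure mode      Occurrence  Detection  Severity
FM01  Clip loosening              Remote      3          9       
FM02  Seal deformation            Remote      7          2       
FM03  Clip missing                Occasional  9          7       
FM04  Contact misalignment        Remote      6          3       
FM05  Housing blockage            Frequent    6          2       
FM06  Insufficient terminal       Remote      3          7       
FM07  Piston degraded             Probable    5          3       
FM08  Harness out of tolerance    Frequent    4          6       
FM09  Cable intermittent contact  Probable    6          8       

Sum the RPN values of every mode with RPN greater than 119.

RPN = Severity × Occurrence × Detection:
  FM01: 9 × 3 × 3 = 81
  FM02: 2 × 3 × 7 = 42
  FM03: 7 × 6 × 9 = 378
  FM04: 3 × 3 × 6 = 54
  FM05: 2 × 9 × 6 = 108
  FM06: 7 × 3 × 3 = 63
  FM07: 3 × 8 × 5 = 120
  FM08: 6 × 9 × 4 = 216
  FM09: 8 × 8 × 6 = 384
RPN > 119: FM03 (378), FM07 (120), FM08 (216), FM09 (384).
Sum: 378 + 120 + 216 + 384 = 1098.

1098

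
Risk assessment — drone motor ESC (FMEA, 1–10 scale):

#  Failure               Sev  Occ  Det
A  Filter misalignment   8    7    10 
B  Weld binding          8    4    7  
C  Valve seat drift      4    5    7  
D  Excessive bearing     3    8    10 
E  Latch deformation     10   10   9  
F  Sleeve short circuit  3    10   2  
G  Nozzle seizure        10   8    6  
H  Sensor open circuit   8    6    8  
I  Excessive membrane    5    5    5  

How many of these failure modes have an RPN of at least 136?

7

RPN = Severity × Occurrence × Detection:
  A: 8 × 7 × 10 = 560
  B: 8 × 4 × 7 = 224
  C: 4 × 5 × 7 = 140
  D: 3 × 8 × 10 = 240
  E: 10 × 10 × 9 = 900
  F: 3 × 10 × 2 = 60
  G: 10 × 8 × 6 = 480
  H: 8 × 6 × 8 = 384
  I: 5 × 5 × 5 = 125
Modes with RPN ≥ 136: A (560), B (224), C (140), D (240), E (900), G (480), H (384) → 7.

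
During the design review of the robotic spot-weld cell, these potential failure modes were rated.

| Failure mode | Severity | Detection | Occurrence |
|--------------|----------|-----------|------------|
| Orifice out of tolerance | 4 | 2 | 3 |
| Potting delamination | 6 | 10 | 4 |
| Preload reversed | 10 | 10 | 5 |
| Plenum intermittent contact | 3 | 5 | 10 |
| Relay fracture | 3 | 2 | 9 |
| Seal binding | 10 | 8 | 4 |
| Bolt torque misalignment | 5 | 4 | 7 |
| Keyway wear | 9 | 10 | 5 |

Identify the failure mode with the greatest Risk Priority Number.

Preload reversed

RPN = Severity × Occurrence × Detection:
  Orifice out of tolerance: 4 × 3 × 2 = 24
  Potting delamination: 6 × 4 × 10 = 240
  Preload reversed: 10 × 5 × 10 = 500
  Plenum intermittent contact: 3 × 10 × 5 = 150
  Relay fracture: 3 × 9 × 2 = 54
  Seal binding: 10 × 4 × 8 = 320
  Bolt torque misalignment: 5 × 7 × 4 = 140
  Keyway wear: 9 × 5 × 10 = 450
Highest RPN is 500 → Preload reversed.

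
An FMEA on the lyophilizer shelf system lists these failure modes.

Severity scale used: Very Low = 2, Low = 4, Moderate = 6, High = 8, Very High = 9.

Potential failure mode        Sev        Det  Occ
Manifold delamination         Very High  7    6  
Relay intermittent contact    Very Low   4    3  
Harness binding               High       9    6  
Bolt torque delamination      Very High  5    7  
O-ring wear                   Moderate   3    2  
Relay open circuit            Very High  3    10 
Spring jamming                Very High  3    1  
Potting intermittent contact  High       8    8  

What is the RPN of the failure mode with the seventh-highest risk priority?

RPN = Severity × Occurrence × Detection:
  Manifold delamination: 9 × 6 × 7 = 378
  Relay intermittent contact: 2 × 3 × 4 = 24
  Harness binding: 8 × 6 × 9 = 432
  Bolt torque delamination: 9 × 7 × 5 = 315
  O-ring wear: 6 × 2 × 3 = 36
  Relay open circuit: 9 × 10 × 3 = 270
  Spring jamming: 9 × 1 × 3 = 27
  Potting intermittent contact: 8 × 8 × 8 = 512
Sorted descending: 512, 432, 378, 315, 270, 36, 27, 24.
The seventh-highest RPN is 27 (Spring jamming).

27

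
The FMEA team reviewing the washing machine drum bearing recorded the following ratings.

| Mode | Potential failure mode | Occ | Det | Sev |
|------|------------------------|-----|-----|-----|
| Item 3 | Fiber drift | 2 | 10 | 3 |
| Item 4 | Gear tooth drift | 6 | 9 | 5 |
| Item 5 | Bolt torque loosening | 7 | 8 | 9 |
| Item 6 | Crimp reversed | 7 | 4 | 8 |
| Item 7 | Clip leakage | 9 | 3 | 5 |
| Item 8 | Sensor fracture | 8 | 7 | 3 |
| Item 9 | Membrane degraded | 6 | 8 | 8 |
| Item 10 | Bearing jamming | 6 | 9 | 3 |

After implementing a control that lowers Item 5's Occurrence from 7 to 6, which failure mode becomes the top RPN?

Item 5

RPN = Severity × Occurrence × Detection:
  Item 3: 3 × 2 × 10 = 60
  Item 4: 5 × 6 × 9 = 270
  Item 5: 9 × 7 × 8 = 504
  Item 6: 8 × 7 × 4 = 224
  Item 7: 5 × 9 × 3 = 135
  Item 8: 3 × 8 × 7 = 168
  Item 9: 8 × 6 × 8 = 384
  Item 10: 3 × 6 × 9 = 162
After action: Item 5 → 9 × 6 × 8 = 432.
Revised RPNs: Item 5=432, Item 9=384, Item 4=270, Item 6=224, Item 8=168, Item 10=162, Item 7=135, Item 3=60.
Highest is now Item 5 (432).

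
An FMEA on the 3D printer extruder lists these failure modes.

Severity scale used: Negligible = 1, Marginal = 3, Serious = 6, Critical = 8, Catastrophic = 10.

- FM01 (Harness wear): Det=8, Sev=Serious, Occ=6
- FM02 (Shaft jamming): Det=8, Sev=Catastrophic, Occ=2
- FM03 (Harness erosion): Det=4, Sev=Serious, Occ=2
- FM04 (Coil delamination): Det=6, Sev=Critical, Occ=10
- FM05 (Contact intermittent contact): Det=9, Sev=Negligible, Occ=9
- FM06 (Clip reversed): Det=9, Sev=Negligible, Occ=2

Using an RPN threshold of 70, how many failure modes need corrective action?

4

RPN = Severity × Occurrence × Detection:
  FM01: 6 × 6 × 8 = 288
  FM02: 10 × 2 × 8 = 160
  FM03: 6 × 2 × 4 = 48
  FM04: 8 × 10 × 6 = 480
  FM05: 1 × 9 × 9 = 81
  FM06: 1 × 2 × 9 = 18
Modes with RPN ≥ 70: FM01 (288), FM02 (160), FM04 (480), FM05 (81) → 4.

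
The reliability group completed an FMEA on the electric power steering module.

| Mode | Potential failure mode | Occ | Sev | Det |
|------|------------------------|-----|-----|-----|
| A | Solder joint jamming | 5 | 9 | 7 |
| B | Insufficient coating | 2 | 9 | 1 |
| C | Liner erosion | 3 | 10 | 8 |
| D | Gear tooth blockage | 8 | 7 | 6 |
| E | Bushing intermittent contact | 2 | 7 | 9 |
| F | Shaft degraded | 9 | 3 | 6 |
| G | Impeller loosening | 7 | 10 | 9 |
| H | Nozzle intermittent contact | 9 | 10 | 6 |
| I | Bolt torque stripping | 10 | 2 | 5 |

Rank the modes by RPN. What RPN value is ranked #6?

162

RPN = Severity × Occurrence × Detection:
  A: 9 × 5 × 7 = 315
  B: 9 × 2 × 1 = 18
  C: 10 × 3 × 8 = 240
  D: 7 × 8 × 6 = 336
  E: 7 × 2 × 9 = 126
  F: 3 × 9 × 6 = 162
  G: 10 × 7 × 9 = 630
  H: 10 × 9 × 6 = 540
  I: 2 × 10 × 5 = 100
Sorted descending: 630, 540, 336, 315, 240, 162, 126, 100, 18.
The sixth-highest RPN is 162 (F).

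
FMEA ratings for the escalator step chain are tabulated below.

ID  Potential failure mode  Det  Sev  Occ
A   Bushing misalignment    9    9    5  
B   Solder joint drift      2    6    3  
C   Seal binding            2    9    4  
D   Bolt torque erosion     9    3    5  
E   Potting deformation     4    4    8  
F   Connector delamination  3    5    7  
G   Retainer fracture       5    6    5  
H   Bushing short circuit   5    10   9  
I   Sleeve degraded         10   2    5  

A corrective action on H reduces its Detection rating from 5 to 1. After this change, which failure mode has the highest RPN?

RPN = Severity × Occurrence × Detection:
  A: 9 × 5 × 9 = 405
  B: 6 × 3 × 2 = 36
  C: 9 × 4 × 2 = 72
  D: 3 × 5 × 9 = 135
  E: 4 × 8 × 4 = 128
  F: 5 × 7 × 3 = 105
  G: 6 × 5 × 5 = 150
  H: 10 × 9 × 5 = 450
  I: 2 × 5 × 10 = 100
After action: H → 10 × 9 × 1 = 90.
Revised RPNs: A=405, G=150, D=135, E=128, F=105, I=100, H=90, C=72, B=36.
Highest is now A (405).

A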